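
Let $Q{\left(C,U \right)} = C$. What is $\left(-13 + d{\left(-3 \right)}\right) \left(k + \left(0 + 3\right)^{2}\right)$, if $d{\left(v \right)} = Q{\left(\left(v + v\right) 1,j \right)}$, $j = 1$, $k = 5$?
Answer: $-266$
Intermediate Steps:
$d{\left(v \right)} = 2 v$ ($d{\left(v \right)} = \left(v + v\right) 1 = 2 v 1 = 2 v$)
$\left(-13 + d{\left(-3 \right)}\right) \left(k + \left(0 + 3\right)^{2}\right) = \left(-13 + 2 \left(-3\right)\right) \left(5 + \left(0 + 3\right)^{2}\right) = \left(-13 - 6\right) \left(5 + 3^{2}\right) = - 19 \left(5 + 9\right) = \left(-19\right) 14 = -266$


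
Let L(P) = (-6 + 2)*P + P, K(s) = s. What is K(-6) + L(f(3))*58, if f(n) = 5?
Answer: -876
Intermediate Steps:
L(P) = -3*P (L(P) = -4*P + P = -3*P)
K(-6) + L(f(3))*58 = -6 - 3*5*58 = -6 - 15*58 = -6 - 870 = -876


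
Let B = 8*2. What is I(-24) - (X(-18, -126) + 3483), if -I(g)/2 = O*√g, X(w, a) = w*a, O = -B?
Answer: -5751 + 64*I*√6 ≈ -5751.0 + 156.77*I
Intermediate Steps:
B = 16
O = -16 (O = -1*16 = -16)
X(w, a) = a*w
I(g) = 32*√g (I(g) = -(-32)*√g = 32*√g)
I(-24) - (X(-18, -126) + 3483) = 32*√(-24) - (-126*(-18) + 3483) = 32*(2*I*√6) - (2268 + 3483) = 64*I*√6 - 1*5751 = 64*I*√6 - 5751 = -5751 + 64*I*√6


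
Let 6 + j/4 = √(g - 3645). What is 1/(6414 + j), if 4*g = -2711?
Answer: 3195/20450632 - I*√17291/20450632 ≈ 0.00015623 - 6.4299e-6*I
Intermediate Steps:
g = -2711/4 (g = (¼)*(-2711) = -2711/4 ≈ -677.75)
j = -24 + 2*I*√17291 (j = -24 + 4*√(-2711/4 - 3645) = -24 + 4*√(-17291/4) = -24 + 4*(I*√17291/2) = -24 + 2*I*√17291 ≈ -24.0 + 262.99*I)
1/(6414 + j) = 1/(6414 + (-24 + 2*I*√17291)) = 1/(6390 + 2*I*√17291)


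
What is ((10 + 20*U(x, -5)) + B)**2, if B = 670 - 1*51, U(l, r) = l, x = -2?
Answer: 346921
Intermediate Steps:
B = 619 (B = 670 - 51 = 619)
((10 + 20*U(x, -5)) + B)**2 = ((10 + 20*(-2)) + 619)**2 = ((10 - 40) + 619)**2 = (-30 + 619)**2 = 589**2 = 346921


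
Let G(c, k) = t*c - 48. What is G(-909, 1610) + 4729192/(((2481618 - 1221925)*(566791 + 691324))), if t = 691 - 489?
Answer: -291080977083146678/1584838658695 ≈ -1.8367e+5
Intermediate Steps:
t = 202
G(c, k) = -48 + 202*c (G(c, k) = 202*c - 48 = -48 + 202*c)
G(-909, 1610) + 4729192/(((2481618 - 1221925)*(566791 + 691324))) = (-48 + 202*(-909)) + 4729192/(((2481618 - 1221925)*(566791 + 691324))) = (-48 - 183618) + 4729192/((1259693*1258115)) = -183666 + 4729192/1584838658695 = -291080977083146678/1584838658695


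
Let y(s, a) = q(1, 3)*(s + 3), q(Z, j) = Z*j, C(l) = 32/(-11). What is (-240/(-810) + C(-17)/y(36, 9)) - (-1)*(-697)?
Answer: -2690069/3861 ≈ -696.73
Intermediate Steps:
C(l) = -32/11 (C(l) = 32*(-1/11) = -32/11)
y(s, a) = 9 + 3*s (y(s, a) = (1*3)*(s + 3) = 3*(3 + s) = 9 + 3*s)
(-240/(-810) + C(-17)/y(36, 9)) - (-1)*(-697) = (-240/(-810) - 32/(11*(9 + 3*36))) - (-1)*(-697) = (-240*(-1/810) - 32/(11*(9 + 108))) - 1*697 = (8/27 - 32/11/117) - 697 = (8/27 - 32/11*1/117) - 697 = (8/27 - 32/1287) - 697 = 1048/3861 - 697 = -2690069/3861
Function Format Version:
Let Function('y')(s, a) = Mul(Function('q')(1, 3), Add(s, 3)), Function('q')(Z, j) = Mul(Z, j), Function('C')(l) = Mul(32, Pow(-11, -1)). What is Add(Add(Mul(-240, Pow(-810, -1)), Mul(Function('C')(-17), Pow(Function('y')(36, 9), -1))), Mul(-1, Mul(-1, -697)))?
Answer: Rational(-2690069, 3861) ≈ -696.73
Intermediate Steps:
Function('C')(l) = Rational(-32, 11) (Function('C')(l) = Mul(32, Rational(-1, 11)) = Rational(-32, 11))
Function('y')(s, a) = Add(9, Mul(3, s)) (Function('y')(s, a) = Mul(Mul(1, 3), Add(s, 3)) = Mul(3, Add(3, s)) = Add(9, Mul(3, s)))
Add(Add(Mul(-240, Pow(-810, -1)), Mul(Function('C')(-17), Pow(Function('y')(36, 9), -1))), Mul(-1, Mul(-1, -697))) = Add(Add(Mul(-240, Pow(-810, -1)), Mul(Rational(-32, 11), Pow(Add(9, Mul(3, 36)), -1))), Mul(-1, Mul(-1, -697))) = Add(Add(Mul(-240, Rational(-1, 810)), Mul(Rational(-32, 11), Pow(Add(9, 108), -1))), Mul(-1, 697)) = Add(Add(Rational(8, 27), Mul(Rational(-32, 11), Pow(117, -1))), -697) = Add(Add(Rational(8, 27), Mul(Rational(-32, 11), Rational(1, 117))), -697) = Add(Add(Rational(8, 27), Rational(-32, 1287)), -697) = Add(Rational(1048, 3861), -697) = Rational(-2690069, 3861)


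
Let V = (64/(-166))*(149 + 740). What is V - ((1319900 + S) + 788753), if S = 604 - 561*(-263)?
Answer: -187342848/83 ≈ -2.2571e+6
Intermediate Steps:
S = 148147 (S = 604 + 147543 = 148147)
V = -28448/83 (V = (64*(-1/166))*889 = -32/83*889 = -28448/83 ≈ -342.75)
V - ((1319900 + S) + 788753) = -28448/83 - ((1319900 + 148147) + 788753) = -28448/83 - (1468047 + 788753) = -28448/83 - 1*2256800 = -28448/83 - 2256800 = -187342848/83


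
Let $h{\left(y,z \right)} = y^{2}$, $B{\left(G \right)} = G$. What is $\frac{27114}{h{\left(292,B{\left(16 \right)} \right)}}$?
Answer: $\frac{13557}{42632} \approx 0.318$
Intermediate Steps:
$\frac{27114}{h{\left(292,B{\left(16 \right)} \right)}} = \frac{27114}{292^{2}} = \frac{27114}{85264} = 27114 \cdot \frac{1}{85264} = \frac{13557}{42632}$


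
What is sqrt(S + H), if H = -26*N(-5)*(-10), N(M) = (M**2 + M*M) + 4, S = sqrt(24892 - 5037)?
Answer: sqrt(14040 + 19*sqrt(55)) ≈ 119.08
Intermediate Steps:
S = 19*sqrt(55) (S = sqrt(19855) = 19*sqrt(55) ≈ 140.91)
N(M) = 4 + 2*M**2 (N(M) = (M**2 + M**2) + 4 = 2*M**2 + 4 = 4 + 2*M**2)
H = 14040 (H = -26*(4 + 2*(-5)**2)*(-10) = -26*(4 + 2*25)*(-10) = -26*(4 + 50)*(-10) = -26*54*(-10) = -1404*(-10) = 14040)
sqrt(S + H) = sqrt(19*sqrt(55) + 14040) = sqrt(14040 + 19*sqrt(55))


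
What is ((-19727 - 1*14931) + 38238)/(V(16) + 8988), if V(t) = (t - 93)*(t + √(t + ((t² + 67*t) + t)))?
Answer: 247915/465108 + 9845*√85/465108 ≈ 0.72818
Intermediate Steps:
V(t) = (-93 + t)*(t + √(t² + 69*t)) (V(t) = (-93 + t)*(t + √(t + (t² + 68*t))) = (-93 + t)*(t + √(t² + 69*t)))
((-19727 - 1*14931) + 38238)/(V(16) + 8988) = ((-19727 - 1*14931) + 38238)/((16² - 93*16 - 93*4*√(69 + 16) + 16*√(16*(69 + 16))) + 8988) = ((-19727 - 14931) + 38238)/((256 - 1488 - 93*4*√85 + 16*√(16*85)) + 8988) = (-34658 + 38238)/((256 - 1488 - 372*√85 + 16*√1360) + 8988) = 3580/((256 - 1488 - 372*√85 + 16*(4*√85)) + 8988) = 3580/((256 - 1488 - 372*√85 + 64*√85) + 8988) = 3580/((-1232 - 308*√85) + 8988) = 3580/(7756 - 308*√85)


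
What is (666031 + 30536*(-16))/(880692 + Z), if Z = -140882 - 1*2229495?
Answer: -35491/297937 ≈ -0.11912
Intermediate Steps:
Z = -2370377 (Z = -140882 - 2229495 = -2370377)
(666031 + 30536*(-16))/(880692 + Z) = (666031 + 30536*(-16))/(880692 - 2370377) = (666031 - 488576)/(-1489685) = 177455*(-1/1489685) = -35491/297937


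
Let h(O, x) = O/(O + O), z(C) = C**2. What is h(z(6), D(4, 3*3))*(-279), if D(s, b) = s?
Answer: -279/2 ≈ -139.50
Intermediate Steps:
h(O, x) = 1/2 (h(O, x) = O/((2*O)) = O*(1/(2*O)) = 1/2)
h(z(6), D(4, 3*3))*(-279) = (1/2)*(-279) = -279/2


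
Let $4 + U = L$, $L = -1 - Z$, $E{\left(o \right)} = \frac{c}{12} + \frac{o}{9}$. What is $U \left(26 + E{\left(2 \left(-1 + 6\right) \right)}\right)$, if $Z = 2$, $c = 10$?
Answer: $- \frac{3521}{18} \approx -195.61$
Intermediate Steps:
$E{\left(o \right)} = \frac{5}{6} + \frac{o}{9}$ ($E{\left(o \right)} = \frac{10}{12} + \frac{o}{9} = 10 \cdot \frac{1}{12} + o \frac{1}{9} = \frac{5}{6} + \frac{o}{9}$)
$L = -3$ ($L = -1 - 2 = -3$)
$U = -7$ ($U = -4 - 3 = -7$)
$U \left(26 + E{\left(2 \left(-1 + 6\right) \right)}\right) = - 7 \left(26 + \left(\frac{5}{6} + \frac{2 \left(-1 + 6\right)}{9}\right)\right) = - 7 \left(26 + \left(\frac{5}{6} + \frac{2 \cdot 5}{9}\right)\right) = - 7 \left(26 + \left(\frac{5}{6} + \frac{1}{9} \cdot 10\right)\right) = - 7 \left(26 + \left(\frac{5}{6} + \frac{10}{9}\right)\right) = - 7 \left(26 + \frac{35}{18}\right) = \left(-7\right) \frac{503}{18} = - \frac{3521}{18}$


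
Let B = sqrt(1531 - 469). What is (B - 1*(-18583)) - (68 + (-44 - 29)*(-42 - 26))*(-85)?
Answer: 446303 + 3*sqrt(118) ≈ 4.4634e+5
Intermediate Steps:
B = 3*sqrt(118) (B = sqrt(1062) = 3*sqrt(118) ≈ 32.588)
(B - 1*(-18583)) - (68 + (-44 - 29)*(-42 - 26))*(-85) = (3*sqrt(118) - 1*(-18583)) - (68 + (-44 - 29)*(-42 - 26))*(-85) = (3*sqrt(118) + 18583) - (68 - 73*(-68))*(-85) = (18583 + 3*sqrt(118)) - (68 + 4964)*(-85) = (18583 + 3*sqrt(118)) - 5032*(-85) = (18583 + 3*sqrt(118)) - 1*(-427720) = (18583 + 3*sqrt(118)) + 427720 = 446303 + 3*sqrt(118)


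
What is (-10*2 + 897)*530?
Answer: 464810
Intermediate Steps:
(-10*2 + 897)*530 = (-20 + 897)*530 = 877*530 = 464810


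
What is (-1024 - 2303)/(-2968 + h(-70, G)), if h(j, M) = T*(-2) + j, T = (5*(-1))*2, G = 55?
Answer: 1109/1006 ≈ 1.1024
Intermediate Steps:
T = -10 (T = -5*2 = -10)
h(j, M) = 20 + j (h(j, M) = -10*(-2) + j = 20 + j)
(-1024 - 2303)/(-2968 + h(-70, G)) = (-1024 - 2303)/(-2968 + (20 - 70)) = -3327/(-2968 - 50) = -3327/(-3018) = -3327*(-1/3018) = 1109/1006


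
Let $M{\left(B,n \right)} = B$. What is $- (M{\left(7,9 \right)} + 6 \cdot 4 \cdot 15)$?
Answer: $-367$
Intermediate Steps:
$- (M{\left(7,9 \right)} + 6 \cdot 4 \cdot 15) = - (7 + 6 \cdot 4 \cdot 15) = - (7 + 6 \cdot 60) = - (7 + 360) = \left(-1\right) 367 = -367$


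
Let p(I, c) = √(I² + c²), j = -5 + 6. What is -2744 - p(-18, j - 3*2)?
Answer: -2744 - √349 ≈ -2762.7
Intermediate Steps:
j = 1
-2744 - p(-18, j - 3*2) = -2744 - √((-18)² + (1 - 3*2)²) = -2744 - √(324 + (1 - 6)²) = -2744 - √(324 + (-5)²) = -2744 - √(324 + 25) = -2744 - √349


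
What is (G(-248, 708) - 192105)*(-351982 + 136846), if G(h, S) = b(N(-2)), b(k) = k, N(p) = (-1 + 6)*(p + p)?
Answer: 41333004000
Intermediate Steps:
N(p) = 10*p (N(p) = 5*(2*p) = 10*p)
G(h, S) = -20 (G(h, S) = 10*(-2) = -20)
(G(-248, 708) - 192105)*(-351982 + 136846) = (-20 - 192105)*(-351982 + 136846) = -192125*(-215136) = 41333004000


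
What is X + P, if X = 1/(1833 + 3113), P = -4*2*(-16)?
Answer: 633089/4946 ≈ 128.00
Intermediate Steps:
P = 128 (P = -8*(-16) = 128)
X = 1/4946 ≈ 0.00020218
X + P = 1/4946 + 128 = 633089/4946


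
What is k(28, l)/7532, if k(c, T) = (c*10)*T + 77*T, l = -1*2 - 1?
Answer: -153/1076 ≈ -0.14219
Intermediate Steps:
l = -3 (l = -2 - 1 = -3)
k(c, T) = 77*T + 10*T*c (k(c, T) = (10*c)*T + 77*T = 10*T*c + 77*T = 77*T + 10*T*c)
k(28, l)/7532 = -3*(77 + 10*28)/7532 = -3*(77 + 280)*(1/7532) = -3*357*(1/7532) = -1071*1/7532 = -153/1076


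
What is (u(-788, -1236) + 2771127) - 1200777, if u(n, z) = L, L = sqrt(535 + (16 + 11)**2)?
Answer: 1570350 + 4*sqrt(79) ≈ 1.5704e+6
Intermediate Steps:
L = 4*sqrt(79) (L = sqrt(535 + 27**2) = sqrt(535 + 729) = sqrt(1264) = 4*sqrt(79) ≈ 35.553)
u(n, z) = 4*sqrt(79)
(u(-788, -1236) + 2771127) - 1200777 = (4*sqrt(79) + 2771127) - 1200777 = (2771127 + 4*sqrt(79)) - 1200777 = 1570350 + 4*sqrt(79)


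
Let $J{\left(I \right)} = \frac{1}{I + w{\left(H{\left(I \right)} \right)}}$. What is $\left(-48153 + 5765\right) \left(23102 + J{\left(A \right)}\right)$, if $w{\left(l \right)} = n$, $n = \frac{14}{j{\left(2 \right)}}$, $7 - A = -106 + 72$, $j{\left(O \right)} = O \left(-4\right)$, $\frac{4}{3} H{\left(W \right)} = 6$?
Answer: $- \frac{153742038984}{157} \approx -9.7925 \cdot 10^{8}$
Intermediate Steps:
$H{\left(W \right)} = \frac{9}{2}$ ($H{\left(W \right)} = \frac{3}{4} \cdot 6 = \frac{9}{2}$)
$j{\left(O \right)} = - 4 O$
$A = 41$ ($A = 7 - \left(-106 + 72\right) = 7 - -34 = 7 + 34 = 41$)
$n = - \frac{7}{4}$ ($n = \frac{14}{\left(-4\right) 2} = \frac{14}{-8} = 14 \left(- \frac{1}{8}\right) = - \frac{7}{4} \approx -1.75$)
$w{\left(l \right)} = - \frac{7}{4}$
$J{\left(I \right)} = \frac{1}{- \frac{7}{4} + I}$ ($J{\left(I \right)} = \frac{1}{I - \frac{7}{4}} = \frac{1}{- \frac{7}{4} + I}$)
$\left(-48153 + 5765\right) \left(23102 + J{\left(A \right)}\right) = \left(-48153 + 5765\right) \left(23102 + \frac{4}{-7 + 4 \cdot 41}\right) = - 42388 \left(23102 + \frac{4}{-7 + 164}\right) = - 42388 \left(23102 + \frac{4}{157}\right) = \left(-42388\right) \frac{3627018}{157} = - \frac{153742038984}{157}$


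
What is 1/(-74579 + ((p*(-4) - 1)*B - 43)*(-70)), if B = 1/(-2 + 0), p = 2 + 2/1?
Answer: -1/72164 ≈ -1.3857e-5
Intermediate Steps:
p = 4 (p = 2 + 2*1 = 2 + 2 = 4)
B = -½ (B = 1/(-2) = -½ ≈ -0.50000)
1/(-74579 + ((p*(-4) - 1)*B - 43)*(-70)) = 1/(-74579 + ((4*(-4) - 1)*(-½) - 43)*(-70)) = 1/(-74579 + ((-16 - 1)*(-½) - 43)*(-70)) = 1/(-74579 + (-17*(-½) - 43)*(-70)) = 1/(-74579 + (17/2 - 43)*(-70)) = 1/(-74579 - 69/2*(-70)) = 1/(-74579 + 2415) = 1/(-72164) = -1/72164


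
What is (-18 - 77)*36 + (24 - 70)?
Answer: -3466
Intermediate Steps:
(-18 - 77)*36 + (24 - 70) = -95*36 - 46 = -3420 - 46 = -3466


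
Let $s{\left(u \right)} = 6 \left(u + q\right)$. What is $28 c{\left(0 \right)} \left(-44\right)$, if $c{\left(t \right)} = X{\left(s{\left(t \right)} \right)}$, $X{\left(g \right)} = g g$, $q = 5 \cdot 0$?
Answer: $0$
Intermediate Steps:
$q = 0$
$s{\left(u \right)} = 6 u$ ($s{\left(u \right)} = 6 \left(u + 0\right) = 6 u$)
$X{\left(g \right)} = g^{2}$
$c{\left(t \right)} = 36 t^{2}$ ($c{\left(t \right)} = \left(6 t\right)^{2} = 36 t^{2}$)
$28 c{\left(0 \right)} \left(-44\right) = 28 \cdot 36 \cdot 0^{2} \left(-44\right) = 28 \cdot 36 \cdot 0 \left(-44\right) = 28 \cdot 0 \left(-44\right) = 0 \left(-44\right) = 0$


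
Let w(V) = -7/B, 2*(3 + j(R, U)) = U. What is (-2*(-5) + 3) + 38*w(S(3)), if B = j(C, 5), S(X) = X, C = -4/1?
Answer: 545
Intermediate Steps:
C = -4 (C = -4*1 = -4)
j(R, U) = -3 + U/2
B = -½ (B = -3 + (½)*5 = -3 + 5/2 = -½ ≈ -0.50000)
w(V) = 14 (w(V) = -7/(-½) = -7*(-2) = 14)
(-2*(-5) + 3) + 38*w(S(3)) = (-2*(-5) + 3) + 38*14 = (10 + 3) + 532 = 13 + 532 = 545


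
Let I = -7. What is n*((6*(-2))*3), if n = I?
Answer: 252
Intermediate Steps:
n = -7
n*((6*(-2))*3) = -7*6*(-2)*3 = -(-84)*3 = -7*(-36) = 252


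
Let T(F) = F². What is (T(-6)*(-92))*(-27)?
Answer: 89424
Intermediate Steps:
(T(-6)*(-92))*(-27) = ((-6)²*(-92))*(-27) = (36*(-92))*(-27) = -3312*(-27) = 89424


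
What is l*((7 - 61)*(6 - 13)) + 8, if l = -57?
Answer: -21538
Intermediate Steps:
l*((7 - 61)*(6 - 13)) + 8 = -57*(7 - 61)*(6 - 13) + 8 = -(-3078)*(-7) + 8 = -57*378 + 8 = -21546 + 8 = -21538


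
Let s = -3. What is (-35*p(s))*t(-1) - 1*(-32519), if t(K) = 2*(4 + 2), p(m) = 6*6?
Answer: 17399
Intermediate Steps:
p(m) = 36
t(K) = 12 (t(K) = 2*6 = 12)
(-35*p(s))*t(-1) - 1*(-32519) = -35*36*12 - 1*(-32519) = -1260*12 + 32519 = -15120 + 32519 = 17399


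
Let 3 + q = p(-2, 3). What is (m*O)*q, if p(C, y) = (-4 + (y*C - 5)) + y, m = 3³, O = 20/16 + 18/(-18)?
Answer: -405/4 ≈ -101.25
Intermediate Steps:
O = ¼ (O = 20*(1/16) + 18*(-1/18) = 5/4 - 1 = ¼ ≈ 0.25000)
m = 27
p(C, y) = -9 + y + C*y (p(C, y) = (-4 + (C*y - 5)) + y = (-4 + (-5 + C*y)) + y = (-9 + C*y) + y = -9 + y + C*y)
q = -15 (q = -3 + (-9 + 3 - 2*3) = -3 + (-9 + 3 - 6) = -3 - 12 = -15)
(m*O)*q = (27*(¼))*(-15) = (27/4)*(-15) = -405/4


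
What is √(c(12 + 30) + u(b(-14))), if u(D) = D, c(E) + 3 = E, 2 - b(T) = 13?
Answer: 2*√7 ≈ 5.2915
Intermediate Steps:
b(T) = -11 (b(T) = 2 - 1*13 = 2 - 13 = -11)
c(E) = -3 + E
√(c(12 + 30) + u(b(-14))) = √((-3 + (12 + 30)) - 11) = √((-3 + 42) - 11) = √(39 - 11) = √28 = 2*√7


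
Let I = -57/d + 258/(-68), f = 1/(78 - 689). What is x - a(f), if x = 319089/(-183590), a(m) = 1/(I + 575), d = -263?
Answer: -1632078280609/938082662990 ≈ -1.7398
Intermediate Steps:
f = -1/611 (f = 1/(-611) = -1/611 ≈ -0.0016367)
I = -31989/8942 (I = -57/(-263) + 258/(-68) = -57*(-1/263) + 258*(-1/68) = 57/263 - 129/34 = -31989/8942 ≈ -3.5774)
a(m) = 8942/5109661 (a(m) = 1/(-31989/8942 + 575) = 1/(5109661/8942) = 8942/5109661)
x = -319089/183590 (x = 319089*(-1/183590) = -319089/183590 ≈ -1.7381)
x - a(f) = -319089/183590 - 1*8942/5109661 = -319089/183590 - 8942/5109661 = -1632078280609/938082662990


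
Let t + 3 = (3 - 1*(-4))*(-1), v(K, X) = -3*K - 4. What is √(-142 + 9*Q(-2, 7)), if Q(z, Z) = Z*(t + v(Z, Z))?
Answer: I*√2347 ≈ 48.446*I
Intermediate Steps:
v(K, X) = -4 - 3*K
t = -10 (t = -3 + (3 - 1*(-4))*(-1) = -3 + (3 + 4)*(-1) = -3 + 7*(-1) = -3 - 7 = -10)
Q(z, Z) = Z*(-14 - 3*Z) (Q(z, Z) = Z*(-10 + (-4 - 3*Z)) = Z*(-14 - 3*Z))
√(-142 + 9*Q(-2, 7)) = √(-142 + 9*(-1*7*(14 + 3*7))) = √(-142 + 9*(-1*7*(14 + 21))) = √(-142 + 9*(-1*7*35)) = √(-142 + 9*(-245)) = √(-142 - 2205) = √(-2347) = I*√2347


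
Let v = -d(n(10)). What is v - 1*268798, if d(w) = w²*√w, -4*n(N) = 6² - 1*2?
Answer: -268798 - 289*I*√34/8 ≈ -2.688e+5 - 210.64*I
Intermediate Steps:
n(N) = -17/2 (n(N) = -(6² - 1*2)/4 = -(36 - 2)/4 = -¼*34 = -17/2)
d(w) = w^(5/2)
v = -289*I*√34/8 (v = -(-17/2)^(5/2) = -289*I*√34/8 ≈ -210.64*I)
v - 1*268798 = -289*I*√34/8 - 1*268798 = -289*I*√34/8 - 268798 = -268798 - 289*I*√34/8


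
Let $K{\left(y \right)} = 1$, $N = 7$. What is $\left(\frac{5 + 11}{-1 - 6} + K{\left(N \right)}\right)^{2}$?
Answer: $\frac{81}{49} \approx 1.6531$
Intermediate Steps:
$\left(\frac{5 + 11}{-1 - 6} + K{\left(N \right)}\right)^{2} = \left(\frac{5 + 11}{-1 - 6} + 1\right)^{2} = \left(\frac{16}{-7} + 1\right)^{2} = \left(16 \left(- \frac{1}{7}\right) + 1\right)^{2} = \left(- \frac{16}{7} + 1\right)^{2} = \left(- \frac{9}{7}\right)^{2} = \frac{81}{49}$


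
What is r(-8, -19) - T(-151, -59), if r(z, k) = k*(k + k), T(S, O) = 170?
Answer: 552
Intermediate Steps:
r(z, k) = 2*k² (r(z, k) = k*(2*k) = 2*k²)
r(-8, -19) - T(-151, -59) = 2*(-19)² - 1*170 = 2*361 - 170 = 722 - 170 = 552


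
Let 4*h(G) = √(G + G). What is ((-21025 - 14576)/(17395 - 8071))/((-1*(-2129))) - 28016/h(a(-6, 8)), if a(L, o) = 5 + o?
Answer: -11867/6616932 - 56032*√26/13 ≈ -21978.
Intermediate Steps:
h(G) = √2*√G/4 (h(G) = √(G + G)/4 = √(2*G)/4 = (√2*√G)/4 = √2*√G/4)
((-21025 - 14576)/(17395 - 8071))/((-1*(-2129))) - 28016/h(a(-6, 8)) = ((-21025 - 14576)/(17395 - 8071))/((-1*(-2129))) - 28016*2*√2/√(5 + 8) = -35601/9324/2129 - 28016*2*√26/13 = -35601*1/9324*(1/2129) - 28016*2*√26/13 = -11867/3108*1/2129 - 56032*√26/13 = -11867/6616932 - 56032*√26/13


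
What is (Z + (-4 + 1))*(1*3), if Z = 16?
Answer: 39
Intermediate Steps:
(Z + (-4 + 1))*(1*3) = (16 + (-4 + 1))*(1*3) = (16 - 3)*3 = 13*3 = 39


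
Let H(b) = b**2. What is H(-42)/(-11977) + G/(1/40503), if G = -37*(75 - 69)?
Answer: -15384740778/1711 ≈ -8.9917e+6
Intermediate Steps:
G = -222 (G = -37*6 = -222)
H(-42)/(-11977) + G/(1/40503) = (-42)**2/(-11977) - 222/(1/40503) = 1764*(-1/11977) - 222/1/40503 = -252/1711 - 222*40503 = -252/1711 - 8991666 = -15384740778/1711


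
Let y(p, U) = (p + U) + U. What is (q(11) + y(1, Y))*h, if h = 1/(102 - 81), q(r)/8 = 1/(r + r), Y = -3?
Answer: -17/77 ≈ -0.22078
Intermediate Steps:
q(r) = 4/r (q(r) = 8/(r + r) = 8/((2*r)) = 8*(1/(2*r)) = 4/r)
y(p, U) = p + 2*U (y(p, U) = (U + p) + U = p + 2*U)
h = 1/21 ≈ 0.047619
(q(11) + y(1, Y))*h = (4/11 + (1 + 2*(-3)))*(1/21) = (4*(1/11) + (1 - 6))*(1/21) = (4/11 - 5)*(1/21) = -51/11*1/21 = -17/77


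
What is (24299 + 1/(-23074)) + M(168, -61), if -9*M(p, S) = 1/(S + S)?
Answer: 153905327581/6333813 ≈ 24299.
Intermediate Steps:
M(p, S) = -1/(18*S) (M(p, S) = -1/(9*(S + S)) = -1/(2*S)/9 = -1/(18*S))
(24299 + 1/(-23074)) + M(168, -61) = (24299 + 1/(-23074)) - 1/18/(-61) = (24299 - 1/23074) - 1/18*(-1/61) = 560675125/23074 + 1/1098 = 153905327581/6333813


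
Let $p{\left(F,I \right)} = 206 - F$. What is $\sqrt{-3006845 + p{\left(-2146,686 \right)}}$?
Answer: $i \sqrt{3004493} \approx 1733.3 i$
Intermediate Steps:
$\sqrt{-3006845 + p{\left(-2146,686 \right)}} = \sqrt{-3006845 + \left(206 - -2146\right)} = \sqrt{-3006845 + \left(206 + 2146\right)} = \sqrt{-3006845 + 2352} = \sqrt{-3004493} = i \sqrt{3004493}$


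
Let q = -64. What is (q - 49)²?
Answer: 12769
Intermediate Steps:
(q - 49)² = (-64 - 49)² = (-113)² = 12769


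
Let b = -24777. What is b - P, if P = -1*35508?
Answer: 10731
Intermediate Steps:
P = -35508
b - P = -24777 - 1*(-35508) = -24777 + 35508 = 10731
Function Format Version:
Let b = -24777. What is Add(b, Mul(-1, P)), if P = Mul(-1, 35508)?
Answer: 10731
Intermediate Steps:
P = -35508
Add(b, Mul(-1, P)) = Add(-24777, Mul(-1, -35508)) = Add(-24777, 35508) = 10731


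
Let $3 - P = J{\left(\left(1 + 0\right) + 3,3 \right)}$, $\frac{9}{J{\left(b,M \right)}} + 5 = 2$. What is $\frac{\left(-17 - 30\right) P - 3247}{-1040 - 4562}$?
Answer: $\frac{3529}{5602} \approx 0.62995$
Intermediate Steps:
$J{\left(b,M \right)} = -3$ ($J{\left(b,M \right)} = \frac{9}{-5 + 2} = \frac{9}{-3} = 9 \left(- \frac{1}{3}\right) = -3$)
$P = 6$ ($P = 3 - -3 = 3 + 3 = 6$)
$\frac{\left(-17 - 30\right) P - 3247}{-1040 - 4562} = \frac{\left(-17 - 30\right) 6 - 3247}{-1040 - 4562} = \frac{\left(-47\right) 6 - 3247}{-5602} = \left(-282 - 3247\right) \left(- \frac{1}{5602}\right) = \left(-3529\right) \left(- \frac{1}{5602}\right) = \frac{3529}{5602}$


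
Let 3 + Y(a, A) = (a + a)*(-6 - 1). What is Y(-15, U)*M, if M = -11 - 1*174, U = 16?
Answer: -38295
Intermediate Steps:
Y(a, A) = -3 - 14*a (Y(a, A) = -3 + (a + a)*(-6 - 1) = -3 + (2*a)*(-7) = -3 - 14*a)
M = -185 (M = -11 - 174 = -185)
Y(-15, U)*M = (-3 - 14*(-15))*(-185) = (-3 + 210)*(-185) = 207*(-185) = -38295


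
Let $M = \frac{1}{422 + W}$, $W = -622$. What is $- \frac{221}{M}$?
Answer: $44200$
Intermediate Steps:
$M = - \frac{1}{200}$ ($M = \frac{1}{422 - 622} = \frac{1}{-200} = - \frac{1}{200} \approx -0.005$)
$- \frac{221}{M} = - \frac{221}{- \frac{1}{200}} = \left(-221\right) \left(-200\right) = 44200$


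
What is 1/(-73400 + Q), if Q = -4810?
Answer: -1/78210 ≈ -1.2786e-5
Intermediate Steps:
1/(-73400 + Q) = 1/(-73400 - 4810) = 1/(-78210) = -1/78210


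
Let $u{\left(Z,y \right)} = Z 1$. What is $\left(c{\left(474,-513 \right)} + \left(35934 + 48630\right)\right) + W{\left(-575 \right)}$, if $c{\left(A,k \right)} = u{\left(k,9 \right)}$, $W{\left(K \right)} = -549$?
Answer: $83502$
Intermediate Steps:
$u{\left(Z,y \right)} = Z$
$c{\left(A,k \right)} = k$
$\left(c{\left(474,-513 \right)} + \left(35934 + 48630\right)\right) + W{\left(-575 \right)} = \left(-513 + \left(35934 + 48630\right)\right) - 549 = \left(-513 + 84564\right) - 549 = 84051 - 549 = 83502$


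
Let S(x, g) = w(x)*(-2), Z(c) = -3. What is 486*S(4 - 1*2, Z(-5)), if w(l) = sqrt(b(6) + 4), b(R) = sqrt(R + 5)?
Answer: -972*sqrt(4 + sqrt(11)) ≈ -2629.2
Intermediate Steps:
b(R) = sqrt(5 + R)
w(l) = sqrt(4 + sqrt(11)) (w(l) = sqrt(sqrt(5 + 6) + 4) = sqrt(sqrt(11) + 4) = sqrt(4 + sqrt(11)))
S(x, g) = -2*sqrt(4 + sqrt(11)) (S(x, g) = sqrt(4 + sqrt(11))*(-2) = -2*sqrt(4 + sqrt(11)))
486*S(4 - 1*2, Z(-5)) = 486*(-2*sqrt(4 + sqrt(11))) = -972*sqrt(4 + sqrt(11))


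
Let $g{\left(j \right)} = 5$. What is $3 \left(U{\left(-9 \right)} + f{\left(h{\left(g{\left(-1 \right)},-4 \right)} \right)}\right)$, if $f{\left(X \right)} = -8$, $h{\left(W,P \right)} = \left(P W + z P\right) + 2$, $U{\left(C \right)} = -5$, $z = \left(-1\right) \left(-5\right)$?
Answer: $-39$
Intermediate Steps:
$z = 5$
$h{\left(W,P \right)} = 2 + 5 P + P W$ ($h{\left(W,P \right)} = \left(P W + 5 P\right) + 2 = \left(5 P + P W\right) + 2 = 2 + 5 P + P W$)
$3 \left(U{\left(-9 \right)} + f{\left(h{\left(g{\left(-1 \right)},-4 \right)} \right)}\right) = 3 \left(-5 - 8\right) = 3 \left(-13\right) = -39$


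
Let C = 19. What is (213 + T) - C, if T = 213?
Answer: 407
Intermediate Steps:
(213 + T) - C = (213 + 213) - 1*19 = 426 - 19 = 407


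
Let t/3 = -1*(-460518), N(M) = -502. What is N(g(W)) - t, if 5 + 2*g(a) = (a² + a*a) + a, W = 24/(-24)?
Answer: -1382056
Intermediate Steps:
W = -1 (W = 24*(-1/24) = -1)
g(a) = -5/2 + a² + a/2 (g(a) = -5/2 + ((a² + a*a) + a)/2 = -5/2 + ((a² + a²) + a)/2 = -5/2 + (2*a² + a)/2 = -5/2 + (a + 2*a²)/2 = -5/2 + (a² + a/2) = -5/2 + a² + a/2)
t = 1381554 (t = 3*(-1*(-460518)) = 3*460518 = 1381554)
N(g(W)) - t = -502 - 1*1381554 = -502 - 1381554 = -1382056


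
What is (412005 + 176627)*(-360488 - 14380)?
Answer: -220659300576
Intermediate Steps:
(412005 + 176627)*(-360488 - 14380) = 588632*(-374868) = -220659300576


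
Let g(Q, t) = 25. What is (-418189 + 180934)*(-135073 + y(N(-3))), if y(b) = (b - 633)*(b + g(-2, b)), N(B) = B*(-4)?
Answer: 37498152750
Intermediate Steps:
N(B) = -4*B
y(b) = (-633 + b)*(25 + b) (y(b) = (b - 633)*(b + 25) = (-633 + b)*(25 + b))
(-418189 + 180934)*(-135073 + y(N(-3))) = (-418189 + 180934)*(-135073 + (-15825 + (-4*(-3))**2 - (-2432)*(-3))) = -237255*(-135073 + (-15825 + 12**2 - 608*12)) = -237255*(-135073 + (-15825 + 144 - 7296)) = -237255*(-135073 - 22977) = -237255*(-158050) = 37498152750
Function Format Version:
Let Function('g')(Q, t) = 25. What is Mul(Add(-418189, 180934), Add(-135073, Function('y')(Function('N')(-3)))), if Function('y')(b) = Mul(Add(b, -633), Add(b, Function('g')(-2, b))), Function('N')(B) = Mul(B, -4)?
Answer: 37498152750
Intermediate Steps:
Function('N')(B) = Mul(-4, B)
Function('y')(b) = Mul(Add(-633, b), Add(25, b)) (Function('y')(b) = Mul(Add(b, -633), Add(b, 25)) = Mul(Add(-633, b), Add(25, b)))
Mul(Add(-418189, 180934), Add(-135073, Function('y')(Function('N')(-3)))) = Mul(Add(-418189, 180934), Add(-135073, Add(-15825, Pow(Mul(-4, -3), 2), Mul(-608, Mul(-4, -3))))) = Mul(-237255, Add(-135073, Add(-15825, Pow(12, 2), Mul(-608, 12)))) = Mul(-237255, Add(-135073, Add(-15825, 144, -7296))) = Mul(-237255, Add(-135073, -22977)) = Mul(-237255, -158050) = 37498152750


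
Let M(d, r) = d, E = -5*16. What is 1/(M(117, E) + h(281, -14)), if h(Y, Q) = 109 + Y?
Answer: 1/507 ≈ 0.0019724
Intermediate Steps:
E = -80
1/(M(117, E) + h(281, -14)) = 1/(117 + (109 + 281)) = 1/(117 + 390) = 1/507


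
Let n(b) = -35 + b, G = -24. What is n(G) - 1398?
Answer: -1457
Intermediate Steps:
n(G) - 1398 = (-35 - 24) - 1398 = -59 - 1398 = -1457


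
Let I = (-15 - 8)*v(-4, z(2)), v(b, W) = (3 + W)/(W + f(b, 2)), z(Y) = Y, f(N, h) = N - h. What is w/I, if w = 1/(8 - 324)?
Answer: -1/9085 ≈ -0.00011007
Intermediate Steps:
w = -1/316 (w = 1/(-316) = -1/316 ≈ -0.0031646)
v(b, W) = (3 + W)/(-2 + W + b) (v(b, W) = (3 + W)/(W + (b - 1*2)) = (3 + W)/(W + (b - 2)) = (3 + W)/(W + (-2 + b)) = (3 + W)/(-2 + W + b))
I = 115/4 (I = (-15 - 8)*((3 + 2)/(-2 + 2 - 4)) = -23*5/(-4) = -(-23)*5/4 = -23*(-5/4) = 115/4 ≈ 28.750)
w/I = -1/(316*115/4) = -1/316*4/115 = -1/9085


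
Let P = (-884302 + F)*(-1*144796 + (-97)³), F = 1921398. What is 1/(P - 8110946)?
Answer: -1/1096704980970 ≈ -9.1182e-13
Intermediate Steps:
P = -1096696870024 (P = (-884302 + 1921398)*(-1*144796 + (-97)³) = 1037096*(-144796 - 912673) = 1037096*(-1057469) = -1096696870024)
1/(P - 8110946) = 1/(-1096696870024 - 8110946) = 1/(-1096704980970) = -1/1096704980970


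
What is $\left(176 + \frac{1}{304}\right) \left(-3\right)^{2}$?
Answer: $\frac{481545}{304} \approx 1584.0$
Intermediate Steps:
$\left(176 + \frac{1}{304}\right) \left(-3\right)^{2} = \left(176 + \frac{1}{304}\right) 9 = \frac{53505}{304} \cdot 9 = \frac{481545}{304}$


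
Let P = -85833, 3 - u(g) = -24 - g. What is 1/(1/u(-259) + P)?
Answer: -232/19913257 ≈ -1.1651e-5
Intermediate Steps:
u(g) = 27 + g (u(g) = 3 - (-24 - g) = 3 + (24 + g) = 27 + g)
1/(1/u(-259) + P) = 1/(1/(27 - 259) - 85833) = 1/(1/(-232) - 85833) = 1/(-1/232 - 85833) = 1/(-19913257/232) = -232/19913257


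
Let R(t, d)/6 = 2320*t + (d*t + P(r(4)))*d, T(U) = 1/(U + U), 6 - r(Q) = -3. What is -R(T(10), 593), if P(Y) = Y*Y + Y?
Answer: -4264107/10 ≈ -4.2641e+5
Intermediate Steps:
r(Q) = 9 (r(Q) = 6 - 1*(-3) = 6 + 3 = 9)
T(U) = 1/(2*U)
P(Y) = Y + Y**2 (P(Y) = Y**2 + Y = Y + Y**2)
R(t, d) = 13920*t + 6*d*(90 + d*t) (R(t, d) = 6*(2320*t + (d*t + 9*(1 + 9))*d) = 6*(2320*t + (d*t + 9*10)*d) = 6*(2320*t + (d*t + 90)*d) = 6*(2320*t + (90 + d*t)*d) = 6*(2320*t + d*(90 + d*t)) = 13920*t + 6*d*(90 + d*t))
-R(T(10), 593) = -(540*593 + 13920*((1/2)/10) + 6*((1/2)/10)*593**2) = -(320220 + 13920*((1/2)*(1/10)) + 6*((1/2)*(1/10))*351649) = -(320220 + 13920*(1/20) + 6*(1/20)*351649) = -(320220 + 696 + 1054947/10) = -1*4264107/10 = -4264107/10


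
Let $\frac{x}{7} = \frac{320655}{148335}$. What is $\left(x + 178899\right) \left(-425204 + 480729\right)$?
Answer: $\frac{98239374721250}{9889} \approx 9.9342 \cdot 10^{9}$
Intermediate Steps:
$x = \frac{149639}{9889}$ ($x = 7 \cdot \frac{320655}{148335} = 7 \cdot 320655 \cdot \frac{1}{148335} = 7 \cdot \frac{21377}{9889} = \frac{149639}{9889} \approx 15.132$)
$\left(x + 178899\right) \left(-425204 + 480729\right) = \left(\frac{149639}{9889} + 178899\right) \left(-425204 + 480729\right) = \frac{1769281850}{9889} \cdot 55525 = \frac{98239374721250}{9889}$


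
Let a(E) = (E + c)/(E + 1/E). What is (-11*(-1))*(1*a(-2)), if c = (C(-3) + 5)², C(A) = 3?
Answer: -1364/5 ≈ -272.80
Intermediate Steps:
c = 64 (c = (3 + 5)² = 8² = 64)
a(E) = (64 + E)/(E + 1/E) (a(E) = (E + 64)/(E + 1/E) = (64 + E)/(E + 1/E))
(-11*(-1))*(1*a(-2)) = (-11*(-1))*(1*(-2*(64 - 2)/(1 + (-2)²))) = 11*(1*(-2*62/(1 + 4))) = 11*(1*(-2*62/5)) = 11*(1*(-2*⅕*62)) = 11*(1*(-124/5)) = 11*(-124/5) = -1364/5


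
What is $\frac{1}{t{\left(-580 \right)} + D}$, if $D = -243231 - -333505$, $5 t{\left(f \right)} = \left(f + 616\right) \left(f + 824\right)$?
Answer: $\frac{5}{460154} \approx 1.0866 \cdot 10^{-5}$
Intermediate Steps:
$t{\left(f \right)} = \frac{\left(616 + f\right) \left(824 + f\right)}{5}$ ($t{\left(f \right)} = \frac{\left(f + 616\right) \left(f + 824\right)}{5} = \frac{\left(616 + f\right) \left(824 + f\right)}{5}$)
$D = 90274$ ($D = -243231 + 333505 = 90274$)
$\frac{1}{t{\left(-580 \right)} + D} = \frac{1}{\left(\frac{507584}{5} + 288 \left(-580\right) + \frac{\left(-580\right)^{2}}{5}\right) + 90274} = \frac{1}{\left(\frac{507584}{5} - 167040 + \frac{1}{5} \cdot 336400\right) + 90274} = \frac{1}{\left(\frac{507584}{5} - 167040 + 67280\right) + 90274} = \frac{1}{\frac{8784}{5} + 90274} = \frac{1}{\frac{460154}{5}} = \frac{5}{460154}$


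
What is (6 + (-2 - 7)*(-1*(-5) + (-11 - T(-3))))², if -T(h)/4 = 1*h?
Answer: 28224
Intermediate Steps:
T(h) = -4*h
(6 + (-2 - 7)*(-1*(-5) + (-11 - T(-3))))² = (6 + (-2 - 7)*(-1*(-5) + (-11 - (-4)*(-3))))² = (6 - 9*(5 + (-11 - 1*12)))² = (6 - 9*(5 + (-11 - 12)))² = (6 - 9*(5 - 23))² = (6 - 9*(-18))² = (6 + 162)² = 168² = 28224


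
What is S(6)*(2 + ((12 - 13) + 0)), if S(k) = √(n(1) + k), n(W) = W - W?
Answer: √6 ≈ 2.4495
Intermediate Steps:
n(W) = 0
S(k) = √k (S(k) = √(0 + k) = √k)
S(6)*(2 + ((12 - 13) + 0)) = √6*(2 + ((12 - 13) + 0)) = √6*(2 + (-1 + 0)) = √6*(2 - 1) = √6*1 = √6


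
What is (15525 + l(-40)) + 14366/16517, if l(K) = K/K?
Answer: 256457308/16517 ≈ 15527.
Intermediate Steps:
l(K) = 1
(15525 + l(-40)) + 14366/16517 = (15525 + 1) + 14366/16517 = 15526 + 14366*(1/16517) = 15526 + 14366/16517 = 256457308/16517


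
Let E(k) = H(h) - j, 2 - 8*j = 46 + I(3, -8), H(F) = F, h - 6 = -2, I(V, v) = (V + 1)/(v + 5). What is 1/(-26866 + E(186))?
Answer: -3/80570 ≈ -3.7235e-5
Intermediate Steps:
I(V, v) = (1 + V)/(5 + v)
h = 4 (h = 6 - 2 = 4)
j = -16/3 (j = ¼ - (46 + (1 + 3)/(5 - 8))/8 = ¼ - (46 + 4/(-3))/8 = ¼ - (46 - ⅓*4)/8 = ¼ - (46 - 4/3)/8 = ¼ - ⅛*134/3 = ¼ - 67/12 = -16/3 ≈ -5.3333)
E(k) = 28/3 (E(k) = 4 - 1*(-16/3) = 4 + 16/3 = 28/3)
1/(-26866 + E(186)) = 1/(-26866 + 28/3) = 1/(-80570/3) = -3/80570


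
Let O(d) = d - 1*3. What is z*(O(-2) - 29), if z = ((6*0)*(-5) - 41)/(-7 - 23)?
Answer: -697/15 ≈ -46.467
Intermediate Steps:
O(d) = -3 + d (O(d) = d - 3 = -3 + d)
z = 41/30 (z = (0*(-5) - 41)/(-30) = (0 - 41)*(-1/30) = -41*(-1/30) = 41/30 ≈ 1.3667)
z*(O(-2) - 29) = 41*((-3 - 2) - 29)/30 = 41*(-5 - 29)/30 = (41/30)*(-34) = -697/15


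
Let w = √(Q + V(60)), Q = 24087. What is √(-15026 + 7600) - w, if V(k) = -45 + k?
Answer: -3*√2678 + I*√7426 ≈ -155.25 + 86.174*I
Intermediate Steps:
w = 3*√2678 (w = √(24087 + (-45 + 60)) = √(24087 + 15) = √24102 = 3*√2678 ≈ 155.25)
√(-15026 + 7600) - w = √(-15026 + 7600) - 3*√2678 = √(-7426) - 3*√2678 = I*√7426 - 3*√2678 = -3*√2678 + I*√7426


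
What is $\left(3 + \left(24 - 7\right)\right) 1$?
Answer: $20$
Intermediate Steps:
$\left(3 + \left(24 - 7\right)\right) 1 = \left(3 + 17\right) 1 = 20 \cdot 1 = 20$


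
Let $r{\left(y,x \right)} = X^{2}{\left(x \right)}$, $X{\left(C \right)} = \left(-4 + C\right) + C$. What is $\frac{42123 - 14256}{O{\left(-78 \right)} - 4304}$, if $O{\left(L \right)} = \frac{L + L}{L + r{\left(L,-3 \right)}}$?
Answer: $- \frac{306537}{47422} \approx -6.464$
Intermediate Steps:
$X{\left(C \right)} = -4 + 2 C$
$r{\left(y,x \right)} = \left(-4 + 2 x\right)^{2}$
$O{\left(L \right)} = \frac{2 L}{100 + L}$ ($O{\left(L \right)} = \frac{L + L}{L + 4 \left(-2 - 3\right)^{2}} = \frac{2 L}{L + 4 \left(-5\right)^{2}} = \frac{2 L}{L + 4 \cdot 25} = \frac{2 L}{L + 100} = \frac{2 L}{100 + L}$)
$\frac{42123 - 14256}{O{\left(-78 \right)} - 4304} = \frac{42123 - 14256}{2 \left(-78\right) \frac{1}{100 - 78} - 4304} = \frac{27867}{2 \left(-78\right) \frac{1}{22} - 4304} = \frac{27867}{- \frac{78}{11} - 4304} = \frac{27867}{- \frac{47422}{11}} = 27867 \left(- \frac{11}{47422}\right) = - \frac{306537}{47422}$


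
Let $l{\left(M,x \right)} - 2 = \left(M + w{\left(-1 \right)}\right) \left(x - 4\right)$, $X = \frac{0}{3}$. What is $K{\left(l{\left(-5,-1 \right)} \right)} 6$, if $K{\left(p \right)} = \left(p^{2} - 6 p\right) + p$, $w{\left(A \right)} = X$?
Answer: $3564$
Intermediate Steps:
$X = 0$ ($X = 0 \cdot \frac{1}{3} = 0$)
$w{\left(A \right)} = 0$
$l{\left(M,x \right)} = 2 + M \left(-4 + x\right)$ ($l{\left(M,x \right)} = 2 + \left(M + 0\right) \left(x - 4\right) = 2 + M \left(-4 + x\right)$)
$K{\left(p \right)} = p^{2} - 5 p$
$K{\left(l{\left(-5,-1 \right)} \right)} 6 = \left(2 - -20 - -5\right) \left(-5 - -27\right) 6 = \left(2 + 20 + 5\right) \left(-5 + \left(2 + 20 + 5\right)\right) 6 = 27 \left(-5 + 27\right) 6 = 27 \cdot 22 \cdot 6 = 594 \cdot 6 = 3564$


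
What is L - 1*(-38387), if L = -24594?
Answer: 13793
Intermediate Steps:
L - 1*(-38387) = -24594 - 1*(-38387) = -24594 + 38387 = 13793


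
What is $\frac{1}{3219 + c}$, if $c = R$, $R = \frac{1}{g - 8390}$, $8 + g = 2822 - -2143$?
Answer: $\frac{3433}{11050826} \approx 0.00031066$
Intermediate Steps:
$g = 4957$ ($g = -8 + \left(2822 - -2143\right) = -8 + \left(2822 + 2143\right) = -8 + 4965 = 4957$)
$R = - \frac{1}{3433}$ ($R = \frac{1}{4957 - 8390} = \frac{1}{-3433} = - \frac{1}{3433} \approx -0.00029129$)
$c = - \frac{1}{3433} \approx -0.00029129$
$\frac{1}{3219 + c} = \frac{1}{3219 - \frac{1}{3433}} = \frac{1}{\frac{11050826}{3433}} = \frac{3433}{11050826}$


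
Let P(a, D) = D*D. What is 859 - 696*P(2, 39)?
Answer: -1057757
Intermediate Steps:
P(a, D) = D**2
859 - 696*P(2, 39) = 859 - 696*39**2 = 859 - 696*1521 = 859 - 1058616 = -1057757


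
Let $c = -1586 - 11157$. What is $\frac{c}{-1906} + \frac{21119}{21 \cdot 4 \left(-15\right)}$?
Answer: $- \frac{1728331}{171540} \approx -10.075$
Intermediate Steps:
$c = -12743$ ($c = -1586 - 11157 = -12743$)
$\frac{c}{-1906} + \frac{21119}{21 \cdot 4 \left(-15\right)} = - \frac{12743}{-1906} + \frac{21119}{21 \cdot 4 \left(-15\right)} = \left(-12743\right) \left(- \frac{1}{1906}\right) + \frac{21119}{84 \left(-15\right)} = \frac{12743}{1906} + \frac{21119}{-1260} = \frac{12743}{1906} + 21119 \left(- \frac{1}{1260}\right) = \frac{12743}{1906} - \frac{3017}{180} = - \frac{1728331}{171540}$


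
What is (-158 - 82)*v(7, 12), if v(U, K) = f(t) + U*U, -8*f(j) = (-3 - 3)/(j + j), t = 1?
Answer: -11850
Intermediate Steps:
f(j) = 3/(8*j) (f(j) = -(-3 - 3)/(8*(j + j)) = -(-3)/(4*(2*j)) = -(-3)*1/(2*j)/4 = -(-3)/(8*j) = 3/(8*j))
v(U, K) = 3/8 + U**2 (v(U, K) = (3/8)/1 + U*U = (3/8)*1 + U**2 = 3/8 + U**2)
(-158 - 82)*v(7, 12) = (-158 - 82)*(3/8 + 7**2) = -240*(3/8 + 49) = -240*395/8 = -11850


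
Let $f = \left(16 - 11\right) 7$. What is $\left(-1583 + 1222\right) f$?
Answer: $-12635$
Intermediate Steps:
$f = 35$ ($f = 5 \cdot 7 = 35$)
$\left(-1583 + 1222\right) f = \left(-1583 + 1222\right) 35 = \left(-361\right) 35 = -12635$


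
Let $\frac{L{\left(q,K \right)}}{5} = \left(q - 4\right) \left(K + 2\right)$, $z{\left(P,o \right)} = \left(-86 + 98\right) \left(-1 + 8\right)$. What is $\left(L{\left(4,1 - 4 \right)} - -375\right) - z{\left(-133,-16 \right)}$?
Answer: $291$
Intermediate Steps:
$z{\left(P,o \right)} = 84$ ($z{\left(P,o \right)} = 12 \cdot 7 = 84$)
$L{\left(q,K \right)} = 5 \left(-4 + q\right) \left(2 + K\right)$ ($L{\left(q,K \right)} = 5 \left(q - 4\right) \left(K + 2\right) = 5 \left(-4 + q\right) \left(2 + K\right)$)
$\left(L{\left(4,1 - 4 \right)} - -375\right) - z{\left(-133,-16 \right)} = \left(\left(-40 - 20 \left(1 - 4\right) + 10 \cdot 4 + 5 \left(1 - 4\right) 4\right) - -375\right) - 84 = \left(\left(-40 - -60 + 40 + 5 \left(-3\right) 4\right) + 375\right) - 84 = \left(\left(-40 + 60 + 40 - 60\right) + 375\right) - 84 = \left(0 + 375\right) - 84 = 375 - 84 = 291$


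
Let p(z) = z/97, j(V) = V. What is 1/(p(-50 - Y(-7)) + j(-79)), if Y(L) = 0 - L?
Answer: -97/7720 ≈ -0.012565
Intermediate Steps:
Y(L) = -L
p(z) = z/97 (p(z) = z*(1/97) = z/97)
1/(p(-50 - Y(-7)) + j(-79)) = 1/((-50 - (-1)*(-7))/97 - 79) = 1/((-50 - 1*7)/97 - 79) = 1/((-50 - 7)/97 - 79) = 1/((1/97)*(-57) - 79) = 1/(-57/97 - 79) = 1/(-7720/97) = -97/7720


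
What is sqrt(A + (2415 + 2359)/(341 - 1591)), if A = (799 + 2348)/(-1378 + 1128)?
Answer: I*sqrt(41018)/50 ≈ 4.0506*I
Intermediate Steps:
A = -3147/250 (A = 3147/(-250) = 3147*(-1/250) = -3147/250 ≈ -12.588)
sqrt(A + (2415 + 2359)/(341 - 1591)) = sqrt(-3147/250 + (2415 + 2359)/(341 - 1591)) = sqrt(-3147/250 + 4774/(-1250)) = sqrt(-3147/250 + 4774*(-1/1250)) = sqrt(-3147/250 - 2387/625) = sqrt(-20509/1250) = I*sqrt(41018)/50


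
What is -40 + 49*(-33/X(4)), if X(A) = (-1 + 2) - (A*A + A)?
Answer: 857/19 ≈ 45.105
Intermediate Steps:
X(A) = 1 - A - A² (X(A) = 1 - (A² + A) = 1 - (A + A²) = 1 + (-A - A²) = 1 - A - A²)
-40 + 49*(-33/X(4)) = -40 + 49*(-33/(1 - 1*4 - 1*4²)) = -40 + 49*(-33/(1 - 4 - 1*16)) = -40 + 49*(-33/(1 - 4 - 16)) = -40 + 49*(-33/(-19)) = -40 + 49*(-33*(-1/19)) = -40 + 49*(33/19) = -40 + 1617/19 = 857/19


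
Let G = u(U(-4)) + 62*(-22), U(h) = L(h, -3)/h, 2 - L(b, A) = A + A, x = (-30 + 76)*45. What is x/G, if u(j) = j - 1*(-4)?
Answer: -345/227 ≈ -1.5198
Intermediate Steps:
x = 2070 (x = 46*45 = 2070)
L(b, A) = 2 - 2*A (L(b, A) = 2 - (A + A) = 2 - 2*A)
U(h) = 8/h (U(h) = (2 - 2*(-3))/h = (2 + 6)/h = 8/h)
u(j) = 4 + j (u(j) = j + 4 = 4 + j)
G = -1362 (G = (4 + 8/(-4)) + 62*(-22) = (4 + 8*(-1/4)) - 1364 = (4 - 2) - 1364 = 2 - 1364 = -1362)
x/G = 2070/(-1362) = 2070*(-1/1362) = -345/227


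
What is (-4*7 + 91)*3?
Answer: 189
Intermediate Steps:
(-4*7 + 91)*3 = (-28 + 91)*3 = 63*3 = 189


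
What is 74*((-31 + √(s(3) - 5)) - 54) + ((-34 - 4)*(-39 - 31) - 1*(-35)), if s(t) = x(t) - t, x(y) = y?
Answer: -3595 + 74*I*√5 ≈ -3595.0 + 165.47*I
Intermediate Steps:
s(t) = 0 (s(t) = t - t = 0)
74*((-31 + √(s(3) - 5)) - 54) + ((-34 - 4)*(-39 - 31) - 1*(-35)) = 74*((-31 + √(0 - 5)) - 54) + ((-34 - 4)*(-39 - 31) - 1*(-35)) = 74*((-31 + √(-5)) - 54) + (-38*(-70) + 35) = 74*((-31 + I*√5) - 54) + (2660 + 35) = 74*(-85 + I*√5) + 2695 = (-6290 + 74*I*√5) + 2695 = -3595 + 74*I*√5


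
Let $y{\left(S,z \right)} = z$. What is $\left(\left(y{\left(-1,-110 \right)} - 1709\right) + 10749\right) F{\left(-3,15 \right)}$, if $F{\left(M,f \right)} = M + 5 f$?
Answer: $642960$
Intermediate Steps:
$\left(\left(y{\left(-1,-110 \right)} - 1709\right) + 10749\right) F{\left(-3,15 \right)} = \left(\left(-110 - 1709\right) + 10749\right) \left(-3 + 5 \cdot 15\right) = \left(-1819 + 10749\right) \left(-3 + 75\right) = 8930 \cdot 72 = 642960$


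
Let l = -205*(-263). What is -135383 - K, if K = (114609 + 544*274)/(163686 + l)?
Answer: -29459739848/217601 ≈ -1.3538e+5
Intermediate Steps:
l = 53915
K = 263665/217601 (K = (114609 + 544*274)/(163686 + 53915) = (114609 + 149056)/217601 = 263665*(1/217601) = 263665/217601 ≈ 1.2117)
-135383 - K = -135383 - 1*263665/217601 = -135383 - 263665/217601 = -29459739848/217601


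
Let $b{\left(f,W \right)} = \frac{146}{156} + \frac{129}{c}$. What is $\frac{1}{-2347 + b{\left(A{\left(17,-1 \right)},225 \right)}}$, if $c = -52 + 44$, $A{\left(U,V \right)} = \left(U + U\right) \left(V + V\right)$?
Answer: $- \frac{312}{737003} \approx -0.00042334$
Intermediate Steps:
$A{\left(U,V \right)} = 4 U V$ ($A{\left(U,V \right)} = 2 U 2 V = 4 U V$)
$c = -8$
$b{\left(f,W \right)} = - \frac{4739}{312}$ ($b{\left(f,W \right)} = \frac{146}{156} + \frac{129}{-8} = 146 \cdot \frac{1}{156} + 129 \left(- \frac{1}{8}\right) = \frac{73}{78} - \frac{129}{8} = - \frac{4739}{312}$)
$\frac{1}{-2347 + b{\left(A{\left(17,-1 \right)},225 \right)}} = \frac{1}{-2347 - \frac{4739}{312}} = \frac{1}{- \frac{737003}{312}} = - \frac{312}{737003}$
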